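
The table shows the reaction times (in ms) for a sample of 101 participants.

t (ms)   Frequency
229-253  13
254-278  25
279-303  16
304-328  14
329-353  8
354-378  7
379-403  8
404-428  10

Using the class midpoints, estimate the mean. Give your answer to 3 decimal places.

Midpoints: 241, 266, 291, 316, 341, 366, 391, 416
Σfm = 13×241 + 25×266 + 16×291 + 14×316 + 8×341 + 7×366 + 8×391 + 10×416 = 31441
n = Σf = 101
Mean = 31441 / 101 = 311.2970

311.297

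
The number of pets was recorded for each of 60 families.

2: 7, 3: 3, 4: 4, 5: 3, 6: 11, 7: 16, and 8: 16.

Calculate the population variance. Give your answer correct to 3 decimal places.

3.967

Values: 2, 3, 4, 5, 6, 7, 8
n = 60, Σfx = 360, mean = 6.0000
Σfx² = 2398
Σf(x − x̄)² = Σfx² − (Σfx)²/n = 2398 − 360²/60 = 238.0000
Population variance = 238.0000 / 60 = 3.9667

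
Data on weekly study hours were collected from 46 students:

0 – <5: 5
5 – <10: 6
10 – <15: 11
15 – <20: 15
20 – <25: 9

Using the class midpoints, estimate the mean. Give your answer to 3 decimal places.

14.348

Midpoints: 2.5, 7.5, 12.5, 17.5, 22.5
Σfm = 5×2.5 + 6×7.5 + 11×12.5 + 15×17.5 + 9×22.5 = 660
n = Σf = 46
Mean = 660 / 46 = 14.3478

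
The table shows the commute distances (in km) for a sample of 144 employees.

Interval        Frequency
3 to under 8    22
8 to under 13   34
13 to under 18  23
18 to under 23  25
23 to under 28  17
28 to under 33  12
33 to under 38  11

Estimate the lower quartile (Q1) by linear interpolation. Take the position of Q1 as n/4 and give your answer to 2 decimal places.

10.06

Cumulative frequencies: 22, 56, 79, 104, 121, 133, 144
n = 144; position = n/4 = 36.
This falls in the class 8 to under 13: L = 8, F = 22, f = 34, h = 5.
Lower quartile ≈ 8 + ((36 − 22) / 34) × 5 = 10.0588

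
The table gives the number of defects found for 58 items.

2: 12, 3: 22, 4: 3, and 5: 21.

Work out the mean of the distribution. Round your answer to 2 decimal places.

Values: 2, 3, 4, 5
Σfx = 12×2 + 22×3 + 3×4 + 21×5 = 207
n = Σf = 58
Mean = 207 / 58 = 3.5690

3.57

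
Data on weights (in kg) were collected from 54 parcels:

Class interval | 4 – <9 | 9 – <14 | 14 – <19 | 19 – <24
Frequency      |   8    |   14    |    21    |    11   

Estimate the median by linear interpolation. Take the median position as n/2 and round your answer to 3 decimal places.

Cumulative frequencies: 8, 22, 43, 54
n = 54; position = n/2 = 27.
This falls in the class 14 – <19: L = 14, F = 22, f = 21, h = 5.
Median ≈ 14 + ((27 − 22) / 21) × 5 = 15.1905

15.190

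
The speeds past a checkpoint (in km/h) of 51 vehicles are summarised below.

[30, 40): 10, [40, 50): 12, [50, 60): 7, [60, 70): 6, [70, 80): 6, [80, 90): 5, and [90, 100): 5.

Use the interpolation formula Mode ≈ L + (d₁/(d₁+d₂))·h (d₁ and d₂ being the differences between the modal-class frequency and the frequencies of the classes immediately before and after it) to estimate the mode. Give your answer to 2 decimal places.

42.86

Modal class: [40, 50) (highest frequency 12).
d₁ = 12 − 10 = 2, d₂ = 12 − 7 = 5
Mode ≈ 40 + (2/(2+5)) × 10 = 40 + 2.8571 = 42.8571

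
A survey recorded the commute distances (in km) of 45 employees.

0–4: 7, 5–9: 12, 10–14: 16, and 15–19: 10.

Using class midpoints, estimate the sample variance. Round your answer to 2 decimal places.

Midpoints: 2, 7, 12, 17
n = 45, Σfm = 460, mean = 10.2222
Σfm² = 5810
Σf(m − x̄)² = Σfm² − (Σfm)²/n = 5810 − 460²/45 = 1107.7778
Sample variance = 1107.7778 / 44 = 25.1768

25.18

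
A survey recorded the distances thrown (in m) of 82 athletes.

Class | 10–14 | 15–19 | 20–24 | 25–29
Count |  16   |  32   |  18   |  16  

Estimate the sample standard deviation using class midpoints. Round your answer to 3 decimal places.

Midpoints: 12, 17, 22, 27
n = 82, Σfm = 1564, mean = 19.0732
Σfm² = 31928
Σf(m − x̄)² = Σfm² − (Σfm)²/n = 31928 − 1564²/82 = 2097.5610
Sample variance = 2097.5610 / 81 = 25.8958
Standard deviation = √25.8958 = 5.0888

5.089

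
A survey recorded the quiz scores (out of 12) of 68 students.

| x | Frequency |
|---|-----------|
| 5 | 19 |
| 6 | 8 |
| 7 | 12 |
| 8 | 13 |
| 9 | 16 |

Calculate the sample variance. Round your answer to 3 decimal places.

Values: 5, 6, 7, 8, 9
n = 68, Σfx = 475, mean = 6.9853
Σfx² = 3479
Σf(x − x̄)² = Σfx² − (Σfx)²/n = 3479 − 475²/68 = 160.9853
Sample variance = 160.9853 / 67 = 2.4028

2.403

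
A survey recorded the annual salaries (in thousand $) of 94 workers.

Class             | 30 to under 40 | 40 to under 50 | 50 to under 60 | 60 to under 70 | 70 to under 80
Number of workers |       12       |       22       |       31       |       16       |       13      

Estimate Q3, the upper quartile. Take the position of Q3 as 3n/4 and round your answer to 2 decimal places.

63.44

Cumulative frequencies: 12, 34, 65, 81, 94
n = 94; position = 3n/4 = 70.5.
This falls in the class 60 to under 70: L = 60, F = 65, f = 16, h = 10.
Upper quartile ≈ 60 + ((70.5 − 65) / 16) × 10 = 63.4375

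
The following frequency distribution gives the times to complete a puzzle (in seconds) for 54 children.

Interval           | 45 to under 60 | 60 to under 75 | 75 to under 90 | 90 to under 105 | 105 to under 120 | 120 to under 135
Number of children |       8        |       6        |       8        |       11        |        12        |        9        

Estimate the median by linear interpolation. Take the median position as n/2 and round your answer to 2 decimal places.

Cumulative frequencies: 8, 14, 22, 33, 45, 54
n = 54; position = n/2 = 27.
This falls in the class 90 to under 105: L = 90, F = 22, f = 11, h = 15.
Median ≈ 90 + ((27 − 22) / 11) × 15 = 96.8182

96.82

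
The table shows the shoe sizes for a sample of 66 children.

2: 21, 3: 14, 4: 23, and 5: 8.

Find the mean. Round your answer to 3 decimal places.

Values: 2, 3, 4, 5
Σfx = 21×2 + 14×3 + 23×4 + 8×5 = 216
n = Σf = 66
Mean = 216 / 66 = 3.2727

3.273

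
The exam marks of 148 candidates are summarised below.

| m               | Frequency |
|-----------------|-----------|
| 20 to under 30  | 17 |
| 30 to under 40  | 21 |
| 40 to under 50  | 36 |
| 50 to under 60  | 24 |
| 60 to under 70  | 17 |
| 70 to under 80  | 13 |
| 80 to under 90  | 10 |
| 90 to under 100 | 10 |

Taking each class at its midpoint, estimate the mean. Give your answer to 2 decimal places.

Midpoints: 25, 35, 45, 55, 65, 75, 85, 95
Σfm = 17×25 + 21×35 + 36×45 + 24×55 + 17×65 + 13×75 + 10×85 + 10×95 = 7980
n = Σf = 148
Mean = 7980 / 148 = 53.9189

53.92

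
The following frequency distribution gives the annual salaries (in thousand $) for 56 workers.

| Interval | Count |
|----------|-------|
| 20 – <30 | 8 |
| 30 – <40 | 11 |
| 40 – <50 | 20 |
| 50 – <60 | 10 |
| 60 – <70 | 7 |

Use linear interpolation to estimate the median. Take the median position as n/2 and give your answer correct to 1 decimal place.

44.5

Cumulative frequencies: 8, 19, 39, 49, 56
n = 56; position = n/2 = 28.
This falls in the class 40 – <50: L = 40, F = 19, f = 20, h = 10.
Median ≈ 40 + ((28 − 19) / 20) × 10 = 44.5000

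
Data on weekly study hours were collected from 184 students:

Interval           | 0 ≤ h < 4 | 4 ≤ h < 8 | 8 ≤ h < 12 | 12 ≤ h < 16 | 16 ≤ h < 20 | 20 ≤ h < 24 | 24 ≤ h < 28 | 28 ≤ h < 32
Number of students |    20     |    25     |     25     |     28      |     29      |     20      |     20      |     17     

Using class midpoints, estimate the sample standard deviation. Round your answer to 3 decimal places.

8.596

Midpoints: 2, 6, 10, 14, 18, 22, 26, 30
n = 184, Σfm = 2824, mean = 15.3478
Σfm² = 56864
Σf(m − x̄)² = Σfm² − (Σfm)²/n = 56864 − 2824²/184 = 13521.7391
Sample variance = 13521.7391 / 183 = 73.8893
Standard deviation = √73.8893 = 8.5959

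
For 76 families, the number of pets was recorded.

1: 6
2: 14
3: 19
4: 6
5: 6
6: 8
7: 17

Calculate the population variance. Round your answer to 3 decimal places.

4.199

Values: 1, 2, 3, 4, 5, 6, 7
n = 76, Σfx = 312, mean = 4.1053
Σfx² = 1600
Σf(x − x̄)² = Σfx² − (Σfx)²/n = 1600 − 312²/76 = 319.1579
Population variance = 319.1579 / 76 = 4.1994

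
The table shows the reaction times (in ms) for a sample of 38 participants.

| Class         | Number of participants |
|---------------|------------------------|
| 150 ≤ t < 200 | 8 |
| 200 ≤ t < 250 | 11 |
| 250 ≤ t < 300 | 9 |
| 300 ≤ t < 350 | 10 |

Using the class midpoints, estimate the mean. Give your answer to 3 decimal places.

252.632

Midpoints: 175, 225, 275, 325
Σfm = 8×175 + 11×225 + 9×275 + 10×325 = 9600
n = Σf = 38
Mean = 9600 / 38 = 252.6316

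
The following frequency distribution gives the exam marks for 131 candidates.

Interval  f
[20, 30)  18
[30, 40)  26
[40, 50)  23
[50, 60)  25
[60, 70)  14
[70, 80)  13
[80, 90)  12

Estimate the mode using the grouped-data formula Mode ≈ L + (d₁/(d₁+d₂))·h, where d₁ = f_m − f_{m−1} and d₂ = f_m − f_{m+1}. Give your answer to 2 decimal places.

37.27

Modal class: [30, 40) (highest frequency 26).
d₁ = 26 − 18 = 8, d₂ = 26 − 23 = 3
Mode ≈ 30 + (8/(8+3)) × 10 = 30 + 7.2727 = 37.2727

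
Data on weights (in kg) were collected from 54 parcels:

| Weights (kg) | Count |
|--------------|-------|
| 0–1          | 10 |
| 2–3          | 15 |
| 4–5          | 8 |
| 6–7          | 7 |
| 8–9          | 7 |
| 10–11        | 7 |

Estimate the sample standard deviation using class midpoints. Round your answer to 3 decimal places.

3.388

Midpoints: 0.5, 2.5, 4.5, 6.5, 8.5, 10.5
n = 54, Σfm = 257, mean = 4.7593
Σfm² = 1831.5
Σf(m − x̄)² = Σfm² − (Σfm)²/n = 1831.5 − 257²/54 = 608.3704
Sample variance = 608.3704 / 53 = 11.4787
Standard deviation = √11.4787 = 3.3880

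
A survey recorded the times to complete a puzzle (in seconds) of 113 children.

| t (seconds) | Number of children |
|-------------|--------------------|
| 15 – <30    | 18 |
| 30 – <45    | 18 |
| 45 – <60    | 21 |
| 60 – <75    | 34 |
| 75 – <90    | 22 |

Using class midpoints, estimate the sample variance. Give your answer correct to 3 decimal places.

Midpoints: 22.5, 37.5, 52.5, 67.5, 82.5
n = 113, Σfm = 6292.5, mean = 55.6858
Σfm² = 396956.25
Σf(m − x̄)² = Σfm² − (Σfm)²/n = 396956.25 − 6292.5²/113 = 46553.0973
Sample variance = 46553.0973 / 112 = 415.6527

415.653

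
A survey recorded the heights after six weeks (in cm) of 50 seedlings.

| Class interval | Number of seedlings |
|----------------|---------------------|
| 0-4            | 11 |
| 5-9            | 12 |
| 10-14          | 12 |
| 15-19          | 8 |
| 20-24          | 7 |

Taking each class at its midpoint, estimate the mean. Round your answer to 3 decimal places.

Midpoints: 2, 7, 12, 17, 22
Σfm = 11×2 + 12×7 + 12×12 + 8×17 + 7×22 = 540
n = Σf = 50
Mean = 540 / 50 = 10.8000

10.800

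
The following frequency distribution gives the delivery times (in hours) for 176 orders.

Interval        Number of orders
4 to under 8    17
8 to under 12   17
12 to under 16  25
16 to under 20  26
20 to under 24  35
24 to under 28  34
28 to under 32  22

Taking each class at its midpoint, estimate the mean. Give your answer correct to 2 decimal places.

19.34

Midpoints: 6, 10, 14, 18, 22, 26, 30
Σfm = 17×6 + 17×10 + 25×14 + 26×18 + 35×22 + 34×26 + 22×30 = 3404
n = Σf = 176
Mean = 3404 / 176 = 19.3409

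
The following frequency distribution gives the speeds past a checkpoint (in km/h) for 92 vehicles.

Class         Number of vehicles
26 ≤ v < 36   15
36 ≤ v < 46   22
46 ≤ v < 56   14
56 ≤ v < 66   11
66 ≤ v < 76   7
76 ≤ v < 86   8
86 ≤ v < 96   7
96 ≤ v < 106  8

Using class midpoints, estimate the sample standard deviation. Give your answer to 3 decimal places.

Midpoints: 31, 41, 51, 61, 71, 81, 91, 101
n = 92, Σfm = 5342, mean = 58.0652
Σfm² = 356092
Σf(m − x̄)² = Σfm² − (Σfm)²/n = 356092 − 5342²/92 = 45907.6087
Sample variance = 45907.6087 / 91 = 504.4792
Standard deviation = √504.4792 = 22.4606

22.461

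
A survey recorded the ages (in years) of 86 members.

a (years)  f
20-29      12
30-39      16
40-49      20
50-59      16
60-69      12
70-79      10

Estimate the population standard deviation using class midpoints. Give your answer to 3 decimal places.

15.534

Midpoints: 24.5, 34.5, 44.5, 54.5, 64.5, 74.5
n = 86, Σfm = 4127, mean = 47.9884
Σfm² = 218801.5
Σf(m − x̄)² = Σfm² − (Σfm)²/n = 218801.5 − 4127²/86 = 20753.4884
Population variance = 20753.4884 / 86 = 241.3196
Standard deviation = √241.3196 = 15.5345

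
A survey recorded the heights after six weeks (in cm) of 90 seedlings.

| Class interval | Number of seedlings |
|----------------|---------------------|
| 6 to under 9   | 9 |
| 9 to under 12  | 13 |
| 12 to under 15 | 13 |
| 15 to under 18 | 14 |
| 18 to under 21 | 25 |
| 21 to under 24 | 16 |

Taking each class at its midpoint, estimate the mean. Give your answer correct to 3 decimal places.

Midpoints: 7.5, 10.5, 13.5, 16.5, 19.5, 22.5
Σfm = 9×7.5 + 13×10.5 + 13×13.5 + 14×16.5 + 25×19.5 + 16×22.5 = 1458
n = Σf = 90
Mean = 1458 / 90 = 16.2000

16.200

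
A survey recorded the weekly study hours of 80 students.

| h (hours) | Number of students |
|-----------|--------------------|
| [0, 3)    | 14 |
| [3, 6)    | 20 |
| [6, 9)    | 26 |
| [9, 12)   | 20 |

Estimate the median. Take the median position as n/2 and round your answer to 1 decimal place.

Cumulative frequencies: 14, 34, 60, 80
n = 80; position = n/2 = 40.
This falls in the class [6, 9): L = 6, F = 34, f = 26, h = 3.
Median ≈ 6 + ((40 − 34) / 26) × 3 = 6.6923

6.7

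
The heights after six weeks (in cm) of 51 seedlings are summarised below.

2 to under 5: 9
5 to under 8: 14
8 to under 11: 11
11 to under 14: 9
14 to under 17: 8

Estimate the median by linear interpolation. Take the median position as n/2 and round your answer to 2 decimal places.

8.68

Cumulative frequencies: 9, 23, 34, 43, 51
n = 51; position = n/2 = 25.5.
This falls in the class 8 to under 11: L = 8, F = 23, f = 11, h = 3.
Median ≈ 8 + ((25.5 − 23) / 11) × 3 = 8.6818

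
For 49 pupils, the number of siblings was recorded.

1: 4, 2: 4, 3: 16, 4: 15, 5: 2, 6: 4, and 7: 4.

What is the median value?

4

Cumulative frequencies: 4, 8, 24, 39, 41, 45, 49
n = 49, so the median is the value in position (n+1)/2 = 25.
Position 25 falls at value 4.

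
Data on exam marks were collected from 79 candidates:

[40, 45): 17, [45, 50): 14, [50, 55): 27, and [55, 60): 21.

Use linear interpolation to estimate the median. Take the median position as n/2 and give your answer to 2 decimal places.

51.57

Cumulative frequencies: 17, 31, 58, 79
n = 79; position = n/2 = 39.5.
This falls in the class [50, 55): L = 50, F = 31, f = 27, h = 5.
Median ≈ 50 + ((39.5 − 31) / 27) × 5 = 51.5741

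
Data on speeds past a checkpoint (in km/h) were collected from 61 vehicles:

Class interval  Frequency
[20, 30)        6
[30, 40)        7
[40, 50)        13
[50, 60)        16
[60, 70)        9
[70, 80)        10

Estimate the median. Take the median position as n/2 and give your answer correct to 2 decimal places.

Cumulative frequencies: 6, 13, 26, 42, 51, 61
n = 61; position = n/2 = 30.5.
This falls in the class [50, 60): L = 50, F = 26, f = 16, h = 10.
Median ≈ 50 + ((30.5 − 26) / 16) × 10 = 52.8125

52.81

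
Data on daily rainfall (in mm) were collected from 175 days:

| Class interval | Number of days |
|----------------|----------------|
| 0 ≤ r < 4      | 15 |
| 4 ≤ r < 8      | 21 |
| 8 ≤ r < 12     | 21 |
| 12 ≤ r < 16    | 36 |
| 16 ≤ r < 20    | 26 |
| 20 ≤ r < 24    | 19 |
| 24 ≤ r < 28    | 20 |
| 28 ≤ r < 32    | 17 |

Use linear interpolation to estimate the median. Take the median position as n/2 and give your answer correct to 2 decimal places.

Cumulative frequencies: 15, 36, 57, 93, 119, 138, 158, 175
n = 175; position = n/2 = 87.5.
This falls in the class 12 ≤ r < 16: L = 12, F = 57, f = 36, h = 4.
Median ≈ 12 + ((87.5 − 57) / 36) × 4 = 15.3889

15.39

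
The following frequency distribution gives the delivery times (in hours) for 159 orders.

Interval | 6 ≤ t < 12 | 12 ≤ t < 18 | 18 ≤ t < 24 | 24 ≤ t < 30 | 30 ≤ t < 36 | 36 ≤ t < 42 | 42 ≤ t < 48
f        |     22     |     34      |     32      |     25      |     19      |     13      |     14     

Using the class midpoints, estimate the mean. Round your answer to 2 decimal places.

24.02

Midpoints: 9, 15, 21, 27, 33, 39, 45
Σfm = 22×9 + 34×15 + 32×21 + 25×27 + 19×33 + 13×39 + 14×45 = 3819
n = Σf = 159
Mean = 3819 / 159 = 24.0189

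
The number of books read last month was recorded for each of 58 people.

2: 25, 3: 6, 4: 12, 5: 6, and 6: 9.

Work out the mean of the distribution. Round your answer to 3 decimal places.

Values: 2, 3, 4, 5, 6
Σfx = 25×2 + 6×3 + 12×4 + 6×5 + 9×6 = 200
n = Σf = 58
Mean = 200 / 58 = 3.4483

3.448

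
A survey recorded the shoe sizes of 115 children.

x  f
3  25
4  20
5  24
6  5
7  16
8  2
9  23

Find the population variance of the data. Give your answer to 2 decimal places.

4.68

Values: 3, 4, 5, 6, 7, 8, 9
n = 115, Σfx = 640, mean = 5.5652
Σfx² = 4100
Σf(x − x̄)² = Σfx² − (Σfx)²/n = 4100 − 640²/115 = 538.2609
Population variance = 538.2609 / 115 = 4.6805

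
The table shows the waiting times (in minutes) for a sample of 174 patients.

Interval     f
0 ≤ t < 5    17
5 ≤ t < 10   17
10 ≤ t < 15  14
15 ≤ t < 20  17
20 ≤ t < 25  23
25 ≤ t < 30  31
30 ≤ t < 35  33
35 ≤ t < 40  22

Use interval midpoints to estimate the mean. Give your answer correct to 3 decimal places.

Midpoints: 2.5, 7.5, 12.5, 17.5, 22.5, 27.5, 32.5, 37.5
Σfm = 17×2.5 + 17×7.5 + 14×12.5 + 17×17.5 + 23×22.5 + 31×27.5 + 33×32.5 + 22×37.5 = 3910
n = Σf = 174
Mean = 3910 / 174 = 22.4713

22.471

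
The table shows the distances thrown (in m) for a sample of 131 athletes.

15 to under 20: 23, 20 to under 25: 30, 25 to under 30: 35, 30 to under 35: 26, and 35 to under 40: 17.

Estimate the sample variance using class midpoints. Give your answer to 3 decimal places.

Midpoints: 17.5, 22.5, 27.5, 32.5, 37.5
n = 131, Σfm = 3522.5, mean = 26.8893
Σfm² = 100068.75
Σf(m − x̄)² = Σfm² − (Σfm)²/n = 100068.75 − 3522.5²/131 = 5351.1450
Sample variance = 5351.1450 / 130 = 41.1627

41.163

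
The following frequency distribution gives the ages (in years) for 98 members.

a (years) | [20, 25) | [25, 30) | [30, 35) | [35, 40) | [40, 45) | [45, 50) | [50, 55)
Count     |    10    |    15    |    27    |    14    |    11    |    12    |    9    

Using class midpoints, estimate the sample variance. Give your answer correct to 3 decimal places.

80.057

Midpoints: 22.5, 27.5, 32.5, 37.5, 42.5, 47.5, 52.5
n = 98, Σfm = 3550, mean = 36.2245
Σfm² = 136362.5
Σf(m − x̄)² = Σfm² − (Σfm)²/n = 136362.5 − 3550²/98 = 7765.5612
Sample variance = 7765.5612 / 97 = 80.0573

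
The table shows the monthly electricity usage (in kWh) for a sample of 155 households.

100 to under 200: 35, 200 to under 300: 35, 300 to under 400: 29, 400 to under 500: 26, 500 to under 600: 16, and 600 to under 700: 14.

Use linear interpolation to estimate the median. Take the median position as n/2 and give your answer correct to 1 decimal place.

Cumulative frequencies: 35, 70, 99, 125, 141, 155
n = 155; position = n/2 = 77.5.
This falls in the class 300 to under 400: L = 300, F = 70, f = 29, h = 100.
Median ≈ 300 + ((77.5 − 70) / 29) × 100 = 325.8621

325.9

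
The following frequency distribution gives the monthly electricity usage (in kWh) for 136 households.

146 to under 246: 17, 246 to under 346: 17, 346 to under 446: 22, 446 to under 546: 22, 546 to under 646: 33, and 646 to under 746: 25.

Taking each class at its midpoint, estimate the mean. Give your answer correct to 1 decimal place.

478.4

Midpoints: 196, 296, 396, 496, 596, 696
Σfm = 17×196 + 17×296 + 22×396 + 22×496 + 33×596 + 25×696 = 65056
n = Σf = 136
Mean = 65056 / 136 = 478.3529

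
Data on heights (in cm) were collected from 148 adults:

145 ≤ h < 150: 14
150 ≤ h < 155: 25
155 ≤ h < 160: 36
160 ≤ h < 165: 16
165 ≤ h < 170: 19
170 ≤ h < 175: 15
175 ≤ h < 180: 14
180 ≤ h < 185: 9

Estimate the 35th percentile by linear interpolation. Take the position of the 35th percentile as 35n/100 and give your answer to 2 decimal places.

156.78

Cumulative frequencies: 14, 39, 75, 91, 110, 125, 139, 148
n = 148; position = 35n/100 = 51.8.
This falls in the class 155 ≤ h < 160: L = 155, F = 39, f = 36, h = 5.
35th percentile ≈ 155 + ((51.8 − 39) / 36) × 5 = 156.7778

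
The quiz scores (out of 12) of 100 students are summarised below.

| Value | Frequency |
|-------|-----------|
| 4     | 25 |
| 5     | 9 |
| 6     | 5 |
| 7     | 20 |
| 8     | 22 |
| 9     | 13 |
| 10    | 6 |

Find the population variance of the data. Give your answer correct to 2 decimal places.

3.84

Values: 4, 5, 6, 7, 8, 9, 10
n = 100, Σfx = 668, mean = 6.6800
Σfx² = 4846
Σf(x − x̄)² = Σfx² − (Σfx)²/n = 4846 − 668²/100 = 383.7600
Population variance = 383.7600 / 100 = 3.8376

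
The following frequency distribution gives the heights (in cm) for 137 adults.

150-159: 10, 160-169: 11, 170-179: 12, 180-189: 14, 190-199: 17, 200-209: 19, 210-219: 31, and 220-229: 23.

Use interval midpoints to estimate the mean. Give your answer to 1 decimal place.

Midpoints: 154.5, 164.5, 174.5, 184.5, 194.5, 204.5, 214.5, 224.5
Σfm = 10×154.5 + 11×164.5 + 12×174.5 + 14×184.5 + 17×194.5 + 19×204.5 + 31×214.5 + 23×224.5 = 27036.5
n = Σf = 137
Mean = 27036.5 / 137 = 197.3467

197.3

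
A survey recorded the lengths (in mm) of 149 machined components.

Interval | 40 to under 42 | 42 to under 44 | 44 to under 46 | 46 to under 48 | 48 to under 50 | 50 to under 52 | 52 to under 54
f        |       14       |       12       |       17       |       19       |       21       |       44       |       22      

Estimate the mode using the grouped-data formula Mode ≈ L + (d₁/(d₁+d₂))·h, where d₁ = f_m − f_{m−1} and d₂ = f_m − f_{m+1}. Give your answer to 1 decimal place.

51.0

Modal class: 50 to under 52 (highest frequency 44).
d₁ = 44 − 21 = 23, d₂ = 44 − 22 = 22
Mode ≈ 50 + (23/(23+22)) × 2 = 50 + 1.0222 = 51.0222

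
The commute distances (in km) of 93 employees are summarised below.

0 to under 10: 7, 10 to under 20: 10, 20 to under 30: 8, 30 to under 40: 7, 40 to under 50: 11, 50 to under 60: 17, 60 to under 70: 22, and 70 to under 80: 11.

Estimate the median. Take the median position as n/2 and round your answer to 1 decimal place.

52.1

Cumulative frequencies: 7, 17, 25, 32, 43, 60, 82, 93
n = 93; position = n/2 = 46.5.
This falls in the class 50 to under 60: L = 50, F = 43, f = 17, h = 10.
Median ≈ 50 + ((46.5 − 43) / 17) × 10 = 52.0588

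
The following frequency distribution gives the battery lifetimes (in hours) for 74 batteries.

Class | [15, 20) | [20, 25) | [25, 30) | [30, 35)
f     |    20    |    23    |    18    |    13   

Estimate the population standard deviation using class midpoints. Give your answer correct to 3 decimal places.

Midpoints: 17.5, 22.5, 27.5, 32.5
n = 74, Σfm = 1785, mean = 24.1216
Σfm² = 45112.5
Σf(m − x̄)² = Σfm² − (Σfm)²/n = 45112.5 − 1785²/74 = 2055.4054
Population variance = 2055.4054 / 74 = 27.7757
Standard deviation = √27.7757 = 5.2703

5.270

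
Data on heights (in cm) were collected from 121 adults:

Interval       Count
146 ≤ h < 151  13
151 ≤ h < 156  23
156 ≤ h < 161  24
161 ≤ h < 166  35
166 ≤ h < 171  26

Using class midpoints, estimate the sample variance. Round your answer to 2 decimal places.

Midpoints: 148.5, 153.5, 158.5, 163.5, 168.5
n = 121, Σfm = 19368.5, mean = 160.0702
Σfm² = 3105372.25
Σf(m − x̄)² = Σfm² − (Σfm)²/n = 3105372.25 − 19368.5²/121 = 5051.6529
Sample variance = 5051.6529 / 120 = 42.0971

42.10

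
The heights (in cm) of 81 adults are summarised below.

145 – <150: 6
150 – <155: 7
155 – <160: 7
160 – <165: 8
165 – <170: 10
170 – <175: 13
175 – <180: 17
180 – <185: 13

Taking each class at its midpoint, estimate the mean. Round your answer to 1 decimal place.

168.7

Midpoints: 147.5, 152.5, 157.5, 162.5, 167.5, 172.5, 177.5, 182.5
Σfm = 6×147.5 + 7×152.5 + 7×157.5 + 8×162.5 + 10×167.5 + 13×172.5 + 17×177.5 + 13×182.5 = 13662.5
n = Σf = 81
Mean = 13662.5 / 81 = 168.6728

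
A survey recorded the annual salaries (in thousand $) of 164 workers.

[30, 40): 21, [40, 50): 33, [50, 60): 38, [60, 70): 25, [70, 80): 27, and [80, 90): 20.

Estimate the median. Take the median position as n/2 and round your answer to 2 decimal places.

57.37

Cumulative frequencies: 21, 54, 92, 117, 144, 164
n = 164; position = n/2 = 82.
This falls in the class [50, 60): L = 50, F = 54, f = 38, h = 10.
Median ≈ 50 + ((82 − 54) / 38) × 10 = 57.3684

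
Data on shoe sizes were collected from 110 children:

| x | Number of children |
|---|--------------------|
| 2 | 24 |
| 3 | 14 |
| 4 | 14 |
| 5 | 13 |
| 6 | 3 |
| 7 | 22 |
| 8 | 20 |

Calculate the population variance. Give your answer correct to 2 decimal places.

Values: 2, 3, 4, 5, 6, 7, 8
n = 110, Σfx = 543, mean = 4.9364
Σfx² = 3237
Σf(x − x̄)² = Σfx² − (Σfx)²/n = 3237 − 543²/110 = 556.5545
Population variance = 556.5545 / 110 = 5.0596

5.06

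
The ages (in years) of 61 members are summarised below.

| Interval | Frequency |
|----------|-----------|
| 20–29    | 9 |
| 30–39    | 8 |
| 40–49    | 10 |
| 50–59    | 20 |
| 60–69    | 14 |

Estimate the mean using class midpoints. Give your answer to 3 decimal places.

48.107

Midpoints: 24.5, 34.5, 44.5, 54.5, 64.5
Σfm = 9×24.5 + 8×34.5 + 10×44.5 + 20×54.5 + 14×64.5 = 2934.5
n = Σf = 61
Mean = 2934.5 / 61 = 48.1066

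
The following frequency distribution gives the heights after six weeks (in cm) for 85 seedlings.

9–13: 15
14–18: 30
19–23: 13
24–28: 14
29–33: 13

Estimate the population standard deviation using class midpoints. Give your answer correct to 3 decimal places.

Midpoints: 11, 16, 21, 26, 31
n = 85, Σfm = 1685, mean = 19.8235
Σfm² = 37185
Σf(m − x̄)² = Σfm² − (Σfm)²/n = 37185 − 1685²/85 = 3782.3529
Population variance = 3782.3529 / 85 = 44.4983
Standard deviation = √44.4983 = 6.6707

6.671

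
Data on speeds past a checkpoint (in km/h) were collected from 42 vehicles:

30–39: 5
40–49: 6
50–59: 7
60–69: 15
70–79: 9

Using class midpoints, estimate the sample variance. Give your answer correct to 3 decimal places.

Midpoints: 34.5, 44.5, 54.5, 64.5, 74.5
n = 42, Σfm = 2459, mean = 58.5476
Σfm² = 150980.5
Σf(m − x̄)² = Σfm² − (Σfm)²/n = 150980.5 − 2459²/42 = 7011.9048
Sample variance = 7011.9048 / 41 = 171.0221

171.022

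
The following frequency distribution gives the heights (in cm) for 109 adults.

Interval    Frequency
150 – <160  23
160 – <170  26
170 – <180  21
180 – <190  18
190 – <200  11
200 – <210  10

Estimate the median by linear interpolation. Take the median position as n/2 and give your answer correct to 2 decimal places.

172.62

Cumulative frequencies: 23, 49, 70, 88, 99, 109
n = 109; position = n/2 = 54.5.
This falls in the class 170 – <180: L = 170, F = 49, f = 21, h = 10.
Median ≈ 170 + ((54.5 − 49) / 21) × 10 = 172.6190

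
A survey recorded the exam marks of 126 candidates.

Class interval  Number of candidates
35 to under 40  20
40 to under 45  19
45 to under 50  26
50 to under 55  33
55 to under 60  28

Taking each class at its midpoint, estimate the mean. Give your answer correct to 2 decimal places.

48.69

Midpoints: 37.5, 42.5, 47.5, 52.5, 57.5
Σfm = 20×37.5 + 19×42.5 + 26×47.5 + 33×52.5 + 28×57.5 = 6135
n = Σf = 126
Mean = 6135 / 126 = 48.6905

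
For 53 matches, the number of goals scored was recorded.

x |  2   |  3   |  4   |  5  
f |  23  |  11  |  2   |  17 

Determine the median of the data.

3

Cumulative frequencies: 23, 34, 36, 53
n = 53, so the median is the value in position (n+1)/2 = 27.
Position 27 falls at value 3.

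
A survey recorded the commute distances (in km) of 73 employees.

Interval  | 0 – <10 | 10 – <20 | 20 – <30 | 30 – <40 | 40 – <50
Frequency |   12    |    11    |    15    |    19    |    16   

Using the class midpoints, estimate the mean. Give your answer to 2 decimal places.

Midpoints: 5, 15, 25, 35, 45
Σfm = 12×5 + 11×15 + 15×25 + 19×35 + 16×45 = 1985
n = Σf = 73
Mean = 1985 / 73 = 27.1918

27.19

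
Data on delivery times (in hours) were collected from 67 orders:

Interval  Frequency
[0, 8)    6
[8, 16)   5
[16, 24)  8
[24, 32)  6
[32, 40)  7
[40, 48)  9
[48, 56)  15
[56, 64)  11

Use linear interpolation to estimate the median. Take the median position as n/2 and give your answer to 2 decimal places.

Cumulative frequencies: 6, 11, 19, 25, 32, 41, 56, 67
n = 67; position = n/2 = 33.5.
This falls in the class [40, 48): L = 40, F = 32, f = 9, h = 8.
Median ≈ 40 + ((33.5 − 32) / 9) × 8 = 41.3333

41.33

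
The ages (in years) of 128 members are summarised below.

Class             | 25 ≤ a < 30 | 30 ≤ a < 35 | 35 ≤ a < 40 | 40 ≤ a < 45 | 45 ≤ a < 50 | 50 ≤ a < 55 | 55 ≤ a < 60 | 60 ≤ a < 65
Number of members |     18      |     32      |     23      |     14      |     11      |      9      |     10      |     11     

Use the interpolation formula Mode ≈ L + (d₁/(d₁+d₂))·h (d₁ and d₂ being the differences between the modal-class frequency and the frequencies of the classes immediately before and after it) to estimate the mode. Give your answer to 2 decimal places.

33.04

Modal class: 30 ≤ a < 35 (highest frequency 32).
d₁ = 32 − 18 = 14, d₂ = 32 − 23 = 9
Mode ≈ 30 + (14/(14+9)) × 5 = 30 + 3.0435 = 33.0435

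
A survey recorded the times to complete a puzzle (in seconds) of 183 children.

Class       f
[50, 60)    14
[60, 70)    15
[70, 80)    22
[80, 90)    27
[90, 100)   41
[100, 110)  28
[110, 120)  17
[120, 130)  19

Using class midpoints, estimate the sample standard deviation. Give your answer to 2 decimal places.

19.97

Midpoints: 55, 65, 75, 85, 95, 105, 115, 125
n = 183, Σfm = 16855, mean = 92.1038
Σfm² = 1624975
Σf(m − x̄)² = Σfm² − (Σfm)²/n = 1624975 − 16855²/183 = 72565.0273
Sample variance = 72565.0273 / 182 = 398.7089
Standard deviation = √398.7089 = 19.9677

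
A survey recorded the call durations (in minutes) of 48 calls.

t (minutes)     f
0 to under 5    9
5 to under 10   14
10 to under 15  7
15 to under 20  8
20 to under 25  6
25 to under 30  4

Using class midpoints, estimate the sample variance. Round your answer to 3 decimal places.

62.766

Midpoints: 2.5, 7.5, 12.5, 17.5, 22.5, 27.5
n = 48, Σfm = 600, mean = 12.5000
Σfm² = 10450
Σf(m − x̄)² = Σfm² − (Σfm)²/n = 10450 − 600²/48 = 2950.0000
Sample variance = 2950.0000 / 47 = 62.7660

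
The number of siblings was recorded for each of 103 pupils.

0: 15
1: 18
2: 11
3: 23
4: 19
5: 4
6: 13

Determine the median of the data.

3

Cumulative frequencies: 15, 33, 44, 67, 86, 90, 103
n = 103, so the median is the value in position (n+1)/2 = 52.
Position 52 falls at value 3.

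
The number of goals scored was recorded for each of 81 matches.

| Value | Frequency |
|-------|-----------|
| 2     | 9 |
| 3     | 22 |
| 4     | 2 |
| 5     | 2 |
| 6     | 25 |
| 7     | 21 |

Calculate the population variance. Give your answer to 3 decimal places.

Values: 2, 3, 4, 5, 6, 7
n = 81, Σfx = 399, mean = 4.9259
Σfx² = 2245
Σf(x − x̄)² = Σfx² − (Σfx)²/n = 2245 − 399²/81 = 279.5556
Population variance = 279.5556 / 81 = 3.4513

3.451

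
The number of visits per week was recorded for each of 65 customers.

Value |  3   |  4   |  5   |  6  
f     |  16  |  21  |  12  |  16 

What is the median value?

4

Cumulative frequencies: 16, 37, 49, 65
n = 65, so the median is the value in position (n+1)/2 = 33.
Position 33 falls at value 4.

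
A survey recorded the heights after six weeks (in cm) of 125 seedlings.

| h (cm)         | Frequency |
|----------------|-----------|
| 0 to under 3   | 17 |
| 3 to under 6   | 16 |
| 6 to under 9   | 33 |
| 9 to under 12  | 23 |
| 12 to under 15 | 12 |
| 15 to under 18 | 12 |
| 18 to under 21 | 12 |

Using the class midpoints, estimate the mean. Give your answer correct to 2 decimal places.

Midpoints: 1.5, 4.5, 7.5, 10.5, 13.5, 16.5, 19.5
Σfm = 17×1.5 + 16×4.5 + 33×7.5 + 23×10.5 + 12×13.5 + 12×16.5 + 12×19.5 = 1180.5
n = Σf = 125
Mean = 1180.5 / 125 = 9.4440

9.44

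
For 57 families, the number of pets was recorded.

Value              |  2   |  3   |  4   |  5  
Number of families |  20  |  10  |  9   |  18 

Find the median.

Cumulative frequencies: 20, 30, 39, 57
n = 57, so the median is the value in position (n+1)/2 = 29.
Position 29 falls at value 3.

3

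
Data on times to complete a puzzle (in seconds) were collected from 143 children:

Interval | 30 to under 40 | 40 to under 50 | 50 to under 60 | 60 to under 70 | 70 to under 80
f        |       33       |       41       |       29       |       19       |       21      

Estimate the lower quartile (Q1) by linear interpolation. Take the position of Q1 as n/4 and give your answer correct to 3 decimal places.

40.671

Cumulative frequencies: 33, 74, 103, 122, 143
n = 143; position = n/4 = 35.75.
This falls in the class 40 to under 50: L = 40, F = 33, f = 41, h = 10.
Lower quartile ≈ 40 + ((35.75 − 33) / 41) × 10 = 40.6707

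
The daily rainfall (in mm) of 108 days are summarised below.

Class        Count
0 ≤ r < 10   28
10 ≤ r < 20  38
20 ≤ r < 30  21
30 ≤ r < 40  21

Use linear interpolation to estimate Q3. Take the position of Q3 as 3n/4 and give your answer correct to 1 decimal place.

Cumulative frequencies: 28, 66, 87, 108
n = 108; position = 3n/4 = 81.
This falls in the class 20 ≤ r < 30: L = 20, F = 66, f = 21, h = 10.
Upper quartile ≈ 20 + ((81 − 66) / 21) × 10 = 27.1429

27.1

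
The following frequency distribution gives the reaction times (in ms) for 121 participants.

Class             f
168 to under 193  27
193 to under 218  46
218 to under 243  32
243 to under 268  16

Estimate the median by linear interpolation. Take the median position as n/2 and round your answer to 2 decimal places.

Cumulative frequencies: 27, 73, 105, 121
n = 121; position = n/2 = 60.5.
This falls in the class 193 to under 218: L = 193, F = 27, f = 46, h = 25.
Median ≈ 193 + ((60.5 − 27) / 46) × 25 = 211.2065

211.21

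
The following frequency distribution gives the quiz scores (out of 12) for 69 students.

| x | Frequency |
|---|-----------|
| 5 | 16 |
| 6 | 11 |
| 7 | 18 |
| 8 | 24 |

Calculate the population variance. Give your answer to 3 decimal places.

1.359

Values: 5, 6, 7, 8
n = 69, Σfx = 464, mean = 6.7246
Σfx² = 3214
Σf(x − x̄)² = Σfx² − (Σfx)²/n = 3214 − 464²/69 = 93.7681
Population variance = 93.7681 / 69 = 1.3590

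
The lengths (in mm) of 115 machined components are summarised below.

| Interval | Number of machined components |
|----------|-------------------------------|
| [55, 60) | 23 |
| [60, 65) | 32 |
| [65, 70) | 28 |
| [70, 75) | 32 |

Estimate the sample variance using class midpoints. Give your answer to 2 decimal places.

Midpoints: 57.5, 62.5, 67.5, 72.5
n = 115, Σfm = 7532.5, mean = 65.5000
Σfm² = 496818.75
Σf(m − x̄)² = Σfm² − (Σfm)²/n = 496818.75 − 7532.5²/115 = 3440.0000
Sample variance = 3440.0000 / 114 = 30.1754

30.18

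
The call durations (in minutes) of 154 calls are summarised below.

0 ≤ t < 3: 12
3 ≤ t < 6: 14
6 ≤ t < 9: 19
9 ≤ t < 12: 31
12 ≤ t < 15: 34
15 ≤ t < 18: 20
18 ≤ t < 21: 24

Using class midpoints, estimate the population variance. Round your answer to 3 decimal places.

Midpoints: 1.5, 4.5, 7.5, 10.5, 13.5, 16.5, 19.5
n = 154, Σfm = 1806, mean = 11.7273
Σfm² = 25564.5
Σf(m − x̄)² = Σfm² − (Σfm)²/n = 25564.5 − 1806²/154 = 4385.0455
Population variance = 4385.0455 / 154 = 28.4743

28.474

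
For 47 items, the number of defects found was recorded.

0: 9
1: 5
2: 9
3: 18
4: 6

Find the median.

3

Cumulative frequencies: 9, 14, 23, 41, 47
n = 47, so the median is the value in position (n+1)/2 = 24.
Position 24 falls at value 3.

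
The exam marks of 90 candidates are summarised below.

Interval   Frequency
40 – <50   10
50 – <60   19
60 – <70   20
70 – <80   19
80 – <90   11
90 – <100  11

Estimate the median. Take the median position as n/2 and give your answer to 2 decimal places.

68.00

Cumulative frequencies: 10, 29, 49, 68, 79, 90
n = 90; position = n/2 = 45.
This falls in the class 60 – <70: L = 60, F = 29, f = 20, h = 10.
Median ≈ 60 + ((45 − 29) / 20) × 10 = 68.0000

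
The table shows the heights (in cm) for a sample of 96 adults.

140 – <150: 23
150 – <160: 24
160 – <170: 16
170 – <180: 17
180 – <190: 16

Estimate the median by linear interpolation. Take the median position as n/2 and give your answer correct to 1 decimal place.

160.6

Cumulative frequencies: 23, 47, 63, 80, 96
n = 96; position = n/2 = 48.
This falls in the class 160 – <170: L = 160, F = 47, f = 16, h = 10.
Median ≈ 160 + ((48 − 47) / 16) × 10 = 160.6250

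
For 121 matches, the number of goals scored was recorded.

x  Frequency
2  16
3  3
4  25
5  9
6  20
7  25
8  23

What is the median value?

6

Cumulative frequencies: 16, 19, 44, 53, 73, 98, 121
n = 121, so the median is the value in position (n+1)/2 = 61.
Position 61 falls at value 6.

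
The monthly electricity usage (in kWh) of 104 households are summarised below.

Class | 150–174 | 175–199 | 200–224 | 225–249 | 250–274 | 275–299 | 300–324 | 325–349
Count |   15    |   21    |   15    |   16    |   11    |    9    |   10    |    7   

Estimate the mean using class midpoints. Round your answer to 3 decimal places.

Midpoints: 162, 187, 212, 237, 262, 287, 312, 337
Σfm = 15×162 + 21×187 + 15×212 + 16×237 + 11×262 + 9×287 + 10×312 + 7×337 = 24273
n = Σf = 104
Mean = 24273 / 104 = 233.3942

233.394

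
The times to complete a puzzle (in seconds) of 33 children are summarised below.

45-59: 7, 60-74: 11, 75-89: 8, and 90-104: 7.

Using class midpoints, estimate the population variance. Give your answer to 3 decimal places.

Midpoints: 52, 67, 82, 97
n = 33, Σfm = 2436, mean = 73.8182
Σfm² = 187962
Σf(m − x̄)² = Σfm² − (Σfm)²/n = 187962 − 2436²/33 = 8140.9091
Population variance = 8140.9091 / 33 = 246.6942

246.694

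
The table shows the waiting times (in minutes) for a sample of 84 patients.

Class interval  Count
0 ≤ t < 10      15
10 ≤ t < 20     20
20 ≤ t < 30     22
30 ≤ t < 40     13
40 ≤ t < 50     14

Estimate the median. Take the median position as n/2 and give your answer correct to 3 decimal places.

23.182

Cumulative frequencies: 15, 35, 57, 70, 84
n = 84; position = n/2 = 42.
This falls in the class 20 ≤ t < 30: L = 20, F = 35, f = 22, h = 10.
Median ≈ 20 + ((42 − 35) / 22) × 10 = 23.1818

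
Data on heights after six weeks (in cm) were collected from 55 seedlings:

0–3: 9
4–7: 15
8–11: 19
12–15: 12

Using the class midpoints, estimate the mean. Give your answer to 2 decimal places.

7.97

Midpoints: 1.5, 5.5, 9.5, 13.5
Σfm = 9×1.5 + 15×5.5 + 19×9.5 + 12×13.5 = 438.5
n = Σf = 55
Mean = 438.5 / 55 = 7.9727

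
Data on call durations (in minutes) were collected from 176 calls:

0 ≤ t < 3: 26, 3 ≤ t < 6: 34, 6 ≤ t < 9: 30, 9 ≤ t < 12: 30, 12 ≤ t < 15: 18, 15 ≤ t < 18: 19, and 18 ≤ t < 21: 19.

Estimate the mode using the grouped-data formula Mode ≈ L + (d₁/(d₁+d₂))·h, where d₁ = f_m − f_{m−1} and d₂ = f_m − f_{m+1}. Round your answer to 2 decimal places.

Modal class: 3 ≤ t < 6 (highest frequency 34).
d₁ = 34 − 26 = 8, d₂ = 34 − 30 = 4
Mode ≈ 3 + (8/(8+4)) × 3 = 3 + 2.0000 = 5.0000

5.00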